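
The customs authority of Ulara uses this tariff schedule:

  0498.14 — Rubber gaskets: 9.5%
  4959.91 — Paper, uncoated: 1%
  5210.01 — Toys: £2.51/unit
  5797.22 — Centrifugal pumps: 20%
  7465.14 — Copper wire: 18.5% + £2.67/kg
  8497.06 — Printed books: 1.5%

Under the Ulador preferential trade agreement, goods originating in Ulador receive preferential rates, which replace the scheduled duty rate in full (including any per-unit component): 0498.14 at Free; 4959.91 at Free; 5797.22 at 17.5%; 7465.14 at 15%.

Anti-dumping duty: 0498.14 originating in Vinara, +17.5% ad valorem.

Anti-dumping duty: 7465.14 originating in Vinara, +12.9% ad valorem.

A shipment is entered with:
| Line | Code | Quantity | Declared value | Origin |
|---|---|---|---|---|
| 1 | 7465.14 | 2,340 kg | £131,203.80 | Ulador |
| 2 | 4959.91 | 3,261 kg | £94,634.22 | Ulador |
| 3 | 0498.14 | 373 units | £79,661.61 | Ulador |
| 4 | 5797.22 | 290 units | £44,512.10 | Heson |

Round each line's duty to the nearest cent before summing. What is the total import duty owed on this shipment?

Line 1 (7465.14, Ulador, 2,340 kg, £131,203.80):
Base rate for 7465.14 is 18.5% + £2.67/kg.
Origin Ulador qualifies under the Ulara–Ulador agreement and 7465.14 is covered: preferential rate 15% applies instead.
The additional-duty order on 7465.14 targets Vinara, not Ulador; it does not apply.
Duty = £131,203.80 × 15% = £19,680.57.
Line 2 (4959.91, Ulador, 3,261 kg, £94,634.22):
Base rate for 4959.91 is 1%.
Origin Ulador qualifies under the Ulara–Ulador agreement and 4959.91 is covered: preferential rate Free applies instead.
Duty = £94,634.22 × 0% = £0.00.
Line 3 (0498.14, Ulador, 373 units, £79,661.61):
Base rate for 0498.14 is 9.5%.
Origin Ulador qualifies under the Ulara–Ulador agreement and 0498.14 is covered: preferential rate Free applies instead.
The additional-duty order on 0498.14 targets Vinara, not Ulador; it does not apply.
Duty = £79,661.61 × 0% = £0.00.
Line 4 (5797.22, Heson, 290 units, £44,512.10):
Base rate for 5797.22 is 20%.
5797.22 has an FTA preferential rate, but origin Heson is not Ulador; base rate stands.
Duty = £44,512.10 × 20% = £8,902.42.
Total = £19,680.57 + £0.00 + £0.00 + £8,902.42 = £28,582.99.

£28,582.99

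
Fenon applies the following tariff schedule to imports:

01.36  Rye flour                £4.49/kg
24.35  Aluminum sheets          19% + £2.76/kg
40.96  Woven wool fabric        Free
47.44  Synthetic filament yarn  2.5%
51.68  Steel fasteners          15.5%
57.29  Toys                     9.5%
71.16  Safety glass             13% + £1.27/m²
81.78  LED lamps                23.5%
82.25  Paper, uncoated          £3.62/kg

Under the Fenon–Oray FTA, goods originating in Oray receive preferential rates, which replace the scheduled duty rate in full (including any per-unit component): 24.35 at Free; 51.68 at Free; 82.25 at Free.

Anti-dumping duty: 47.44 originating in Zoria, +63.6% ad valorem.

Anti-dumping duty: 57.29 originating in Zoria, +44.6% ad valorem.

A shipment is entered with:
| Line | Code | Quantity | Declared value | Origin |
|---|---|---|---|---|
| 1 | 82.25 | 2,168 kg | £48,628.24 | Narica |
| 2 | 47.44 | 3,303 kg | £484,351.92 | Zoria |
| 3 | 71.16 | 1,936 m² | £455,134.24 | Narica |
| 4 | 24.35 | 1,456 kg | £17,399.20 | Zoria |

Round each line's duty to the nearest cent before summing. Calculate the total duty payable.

£396,955.36

Line 1 (82.25, Narica, 2,168 kg, £48,628.24):
Base rate for 82.25 is £3.62/kg.
82.25 has an FTA preferential rate, but origin Narica is not Oray; base rate stands.
Duty = 2,168 × £3.62 = £7,848.16.
Line 2 (47.44, Zoria, 3,303 kg, £484,351.92):
Base rate for 47.44 is 2.5%.
Additional duty on 47.44 from Zoria: +63.6%. Applied ad valorem rate: 2.5% + 63.6% = 66.1%.
Duty = £484,351.92 × 66.1% = £320,156.62.
Line 3 (71.16, Narica, 1,936 m², £455,134.24):
Base rate for 71.16 is 13% + £1.27/m².
Duty = £455,134.24 × 13% + 1,936 × £1.27 = £61,626.17.
Line 4 (24.35, Zoria, 1,456 kg, £17,399.20):
Base rate for 24.35 is 19% + £2.76/kg.
24.35 has an FTA preferential rate, but origin Zoria is not Oray; base rate stands.
Duty = £17,399.20 × 19% + 1,456 × £2.76 = £7,324.41.
Total = £7,848.16 + £320,156.62 + £61,626.17 + £7,324.41 = £396,955.36.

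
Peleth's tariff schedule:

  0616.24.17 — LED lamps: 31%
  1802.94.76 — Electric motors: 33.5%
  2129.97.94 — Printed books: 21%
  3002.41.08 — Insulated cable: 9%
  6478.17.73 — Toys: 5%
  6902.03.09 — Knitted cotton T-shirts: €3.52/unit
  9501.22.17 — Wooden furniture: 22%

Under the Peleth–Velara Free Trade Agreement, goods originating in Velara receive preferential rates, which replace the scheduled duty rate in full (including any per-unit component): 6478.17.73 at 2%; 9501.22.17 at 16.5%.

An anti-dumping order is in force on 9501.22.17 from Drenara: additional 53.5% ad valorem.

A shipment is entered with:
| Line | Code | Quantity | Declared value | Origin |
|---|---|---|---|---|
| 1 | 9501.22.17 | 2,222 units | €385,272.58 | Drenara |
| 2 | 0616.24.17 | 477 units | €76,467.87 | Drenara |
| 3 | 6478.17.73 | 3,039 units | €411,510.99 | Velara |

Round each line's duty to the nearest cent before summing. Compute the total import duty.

€322,816.06

Line 1 (9501.22.17, Drenara, 2,222 units, €385,272.58):
Base rate for 9501.22.17 is 22%.
9501.22.17 has an FTA preferential rate, but origin Drenara is not Velara; base rate stands.
Additional duty on 9501.22.17 from Drenara: +53.5%. Applied ad valorem rate: 22% + 53.5% = 75.5%.
Duty = €385,272.58 × 75.5% = €290,880.80.
Line 2 (0616.24.17, Drenara, 477 units, €76,467.87):
Base rate for 0616.24.17 is 31%.
Duty = €76,467.87 × 31% = €23,705.04.
Line 3 (6478.17.73, Velara, 3,039 units, €411,510.99):
Base rate for 6478.17.73 is 5%.
Origin Velara qualifies under the Peleth–Velara agreement and 6478.17.73 is covered: preferential rate 2% applies instead.
Duty = €411,510.99 × 2% = €8,230.22.
Total = €290,880.80 + €23,705.04 + €8,230.22 = €322,816.06.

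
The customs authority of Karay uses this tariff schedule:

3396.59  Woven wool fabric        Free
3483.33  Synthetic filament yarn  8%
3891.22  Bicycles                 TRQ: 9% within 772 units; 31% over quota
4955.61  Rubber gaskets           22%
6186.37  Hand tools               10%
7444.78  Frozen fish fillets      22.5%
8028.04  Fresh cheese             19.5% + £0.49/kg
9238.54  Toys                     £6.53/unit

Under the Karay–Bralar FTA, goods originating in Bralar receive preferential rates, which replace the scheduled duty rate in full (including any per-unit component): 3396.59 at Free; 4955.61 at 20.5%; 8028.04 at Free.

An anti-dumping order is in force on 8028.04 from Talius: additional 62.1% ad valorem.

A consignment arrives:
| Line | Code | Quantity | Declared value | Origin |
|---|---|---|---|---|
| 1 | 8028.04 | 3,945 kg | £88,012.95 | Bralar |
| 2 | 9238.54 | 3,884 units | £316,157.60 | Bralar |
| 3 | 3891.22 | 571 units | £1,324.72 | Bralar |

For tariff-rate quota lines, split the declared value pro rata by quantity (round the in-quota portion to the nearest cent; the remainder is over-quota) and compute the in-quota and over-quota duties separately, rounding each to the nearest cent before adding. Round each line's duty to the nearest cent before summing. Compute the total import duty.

£25,481.74

Line 1 (8028.04, Bralar, 3,945 kg, £88,012.95):
Base rate for 8028.04 is 19.5% + £0.49/kg.
Origin Bralar qualifies under the Karay–Bralar agreement and 8028.04 is covered: preferential rate Free applies instead.
The additional-duty order on 8028.04 targets Talius, not Bralar; it does not apply.
Duty = £88,012.95 × 0% = £0.00.
Line 2 (9238.54, Bralar, 3,884 units, £316,157.60):
Base rate for 9238.54 is £6.53/unit.
Origin Bralar is the FTA partner but 9238.54 is not on the preference list; base rate stands.
Duty = 3,884 × £6.53 = £25,362.52.
Line 3 (3891.22, Bralar, 571 units, £1,324.72):
Code 3891.22 is under a tariff-rate quota (threshold 772 units). Quantity 571 units is within the quota, so the in-quota rate 9% applies to the full value.
Duty = £1,324.72 × 9% = £119.22.
Total = £0.00 + £25,362.52 + £119.22 = £25,481.74.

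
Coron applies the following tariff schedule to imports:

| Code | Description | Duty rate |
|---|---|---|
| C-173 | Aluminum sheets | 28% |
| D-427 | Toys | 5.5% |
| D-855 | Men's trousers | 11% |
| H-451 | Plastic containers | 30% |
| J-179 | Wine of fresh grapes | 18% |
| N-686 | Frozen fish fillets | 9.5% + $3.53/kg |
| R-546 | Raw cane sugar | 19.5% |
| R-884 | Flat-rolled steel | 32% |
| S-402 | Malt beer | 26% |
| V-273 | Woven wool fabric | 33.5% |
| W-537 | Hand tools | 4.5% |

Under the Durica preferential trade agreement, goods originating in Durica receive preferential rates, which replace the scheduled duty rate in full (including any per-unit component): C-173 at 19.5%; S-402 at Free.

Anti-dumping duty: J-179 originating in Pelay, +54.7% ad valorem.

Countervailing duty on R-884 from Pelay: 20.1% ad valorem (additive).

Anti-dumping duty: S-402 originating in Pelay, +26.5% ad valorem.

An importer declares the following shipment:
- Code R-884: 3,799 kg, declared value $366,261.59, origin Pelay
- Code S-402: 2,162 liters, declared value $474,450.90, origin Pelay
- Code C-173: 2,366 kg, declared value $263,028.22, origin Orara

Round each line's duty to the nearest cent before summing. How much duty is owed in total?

Line 1 (R-884, Pelay, 3,799 kg, $366,261.59):
Base rate for R-884 is 32%.
Additional duty on R-884 from Pelay: +20.1%. Applied ad valorem rate: 32% + 20.1% = 52.1%.
Duty = $366,261.59 × 52.1% = $190,822.29.
Line 2 (S-402, Pelay, 2,162 liters, $474,450.90):
Base rate for S-402 is 26%.
S-402 has an FTA preferential rate, but origin Pelay is not Durica; base rate stands.
Additional duty on S-402 from Pelay: +26.5%. Applied ad valorem rate: 26% + 26.5% = 52.5%.
Duty = $474,450.90 × 52.5% = $249,086.72.
Line 3 (C-173, Orara, 2,366 kg, $263,028.22):
Base rate for C-173 is 28%.
C-173 has an FTA preferential rate, but origin Orara is not Durica; base rate stands.
Duty = $263,028.22 × 28% = $73,647.90.
Total = $190,822.29 + $249,086.72 + $73,647.90 = $513,556.91.

$513,556.91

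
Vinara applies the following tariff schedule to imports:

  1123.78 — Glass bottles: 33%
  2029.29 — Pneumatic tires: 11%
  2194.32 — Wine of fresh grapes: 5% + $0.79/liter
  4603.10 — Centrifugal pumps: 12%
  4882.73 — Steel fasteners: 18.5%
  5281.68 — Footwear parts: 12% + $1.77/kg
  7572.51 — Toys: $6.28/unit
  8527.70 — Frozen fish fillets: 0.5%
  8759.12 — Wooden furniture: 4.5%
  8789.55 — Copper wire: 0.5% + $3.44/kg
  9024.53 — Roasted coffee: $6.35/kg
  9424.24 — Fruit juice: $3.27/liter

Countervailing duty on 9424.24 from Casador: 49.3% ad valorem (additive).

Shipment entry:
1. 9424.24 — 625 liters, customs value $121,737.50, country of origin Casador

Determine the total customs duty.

$62,060.34

Line 1 (9424.24, Casador, 625 liters, $121,737.50):
Base rate for 9424.24 is $3.27/liter.
Additional duty on 9424.24 from Casador: +49.3% ad valorem. Applied ad valorem rate = 49.3%.
Duty = $121,737.50 × 49.3% + 625 × $3.27 = $62,060.34.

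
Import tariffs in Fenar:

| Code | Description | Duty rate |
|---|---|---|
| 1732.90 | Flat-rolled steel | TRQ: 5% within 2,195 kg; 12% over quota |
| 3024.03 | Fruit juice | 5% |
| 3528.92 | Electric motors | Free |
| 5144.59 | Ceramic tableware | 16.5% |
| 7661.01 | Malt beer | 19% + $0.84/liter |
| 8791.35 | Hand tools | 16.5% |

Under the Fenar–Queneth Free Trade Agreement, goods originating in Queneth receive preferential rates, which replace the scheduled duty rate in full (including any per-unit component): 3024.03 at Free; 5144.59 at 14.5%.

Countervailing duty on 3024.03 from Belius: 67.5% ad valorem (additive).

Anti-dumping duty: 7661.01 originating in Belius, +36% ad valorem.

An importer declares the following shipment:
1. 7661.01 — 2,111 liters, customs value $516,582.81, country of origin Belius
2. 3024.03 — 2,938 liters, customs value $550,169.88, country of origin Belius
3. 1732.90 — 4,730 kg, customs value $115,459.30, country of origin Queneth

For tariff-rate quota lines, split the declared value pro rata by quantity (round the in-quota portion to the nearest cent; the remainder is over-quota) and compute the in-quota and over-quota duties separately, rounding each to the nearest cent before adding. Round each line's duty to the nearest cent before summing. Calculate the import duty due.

$694,871.47

Line 1 (7661.01, Belius, 2,111 liters, $516,582.81):
Base rate for 7661.01 is 19% + $0.84/liter.
Additional duty on 7661.01 from Belius: +36%. Applied ad valorem rate: 19% + 36% = 55%.
Duty = $516,582.81 × 55% + 2,111 × $0.84 = $285,893.79.
Line 2 (3024.03, Belius, 2,938 liters, $550,169.88):
Base rate for 3024.03 is 5%.
3024.03 has an FTA preferential rate, but origin Belius is not Queneth; base rate stands.
Additional duty on 3024.03 from Belius: +67.5%. Applied ad valorem rate: 5% + 67.5% = 72.5%.
Duty = $550,169.88 × 72.5% = $398,873.16.
Line 3 (1732.90, Queneth, 4,730 kg, $115,459.30):
Code 1732.90 is under a tariff-rate quota (threshold 2,195 kg). In-quota: 2,195 kg at 5%; over-quota: 2,535 kg at 12%.
Pro-rata value split: in-quota = $115,459.30 × 2,195/4,730 = $53,579.95; over-quota = $115,459.30 − $53,579.95 = $61,879.35.
In-quota duty = $53,579.95 × 5% = $2,679.00. Over-quota duty = $61,879.35 × 12% = $7,425.52.
Line duty = $2,679.00 + $7,425.52 = $10,104.52.
Total = $285,893.79 + $398,873.16 + $10,104.52 = $694,871.47.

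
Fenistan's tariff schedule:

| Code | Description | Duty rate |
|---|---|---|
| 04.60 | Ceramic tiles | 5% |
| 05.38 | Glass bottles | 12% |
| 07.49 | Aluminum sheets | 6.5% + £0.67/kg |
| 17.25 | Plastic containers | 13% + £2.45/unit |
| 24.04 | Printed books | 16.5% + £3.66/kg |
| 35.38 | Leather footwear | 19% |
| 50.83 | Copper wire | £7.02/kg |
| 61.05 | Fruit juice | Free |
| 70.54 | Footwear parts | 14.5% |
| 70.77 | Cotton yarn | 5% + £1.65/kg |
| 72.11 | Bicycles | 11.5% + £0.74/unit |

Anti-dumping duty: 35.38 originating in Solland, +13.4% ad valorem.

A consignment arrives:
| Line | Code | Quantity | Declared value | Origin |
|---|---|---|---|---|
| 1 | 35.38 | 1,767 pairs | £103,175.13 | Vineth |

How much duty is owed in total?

Line 1 (35.38, Vineth, 1,767 pairs, £103,175.13):
Base rate for 35.38 is 19%.
The additional-duty order on 35.38 targets Solland, not Vineth; it does not apply.
Duty = £103,175.13 × 19% = £19,603.27.

£19,603.27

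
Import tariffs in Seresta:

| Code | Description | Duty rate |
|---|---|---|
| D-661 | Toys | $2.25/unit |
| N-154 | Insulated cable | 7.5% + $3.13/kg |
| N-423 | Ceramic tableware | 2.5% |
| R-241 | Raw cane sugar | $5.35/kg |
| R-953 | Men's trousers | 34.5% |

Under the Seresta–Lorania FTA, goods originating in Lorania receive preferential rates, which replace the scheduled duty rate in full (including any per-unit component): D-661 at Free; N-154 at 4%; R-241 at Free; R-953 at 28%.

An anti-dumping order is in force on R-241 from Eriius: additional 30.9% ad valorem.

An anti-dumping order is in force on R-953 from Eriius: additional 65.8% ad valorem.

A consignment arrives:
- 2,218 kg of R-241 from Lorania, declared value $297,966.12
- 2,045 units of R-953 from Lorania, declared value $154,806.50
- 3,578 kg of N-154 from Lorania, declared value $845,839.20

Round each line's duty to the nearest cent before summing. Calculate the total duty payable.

Line 1 (R-241, Lorania, 2,218 kg, $297,966.12):
Base rate for R-241 is $5.35/kg.
Origin Lorania qualifies under the Seresta–Lorania agreement and R-241 is covered: preferential rate Free applies instead.
The additional-duty order on R-241 targets Eriius, not Lorania; it does not apply.
Duty = $297,966.12 × 0% = $0.00.
Line 2 (R-953, Lorania, 2,045 units, $154,806.50):
Base rate for R-953 is 34.5%.
Origin Lorania qualifies under the Seresta–Lorania agreement and R-953 is covered: preferential rate 28% applies instead.
The additional-duty order on R-953 targets Eriius, not Lorania; it does not apply.
Duty = $154,806.50 × 28% = $43,345.82.
Line 3 (N-154, Lorania, 3,578 kg, $845,839.20):
Base rate for N-154 is 7.5% + $3.13/kg.
Origin Lorania qualifies under the Seresta–Lorania agreement and N-154 is covered: preferential rate 4% applies instead.
Duty = $845,839.20 × 4% = $33,833.57.
Total = $0.00 + $43,345.82 + $33,833.57 = $77,179.39.

$77,179.39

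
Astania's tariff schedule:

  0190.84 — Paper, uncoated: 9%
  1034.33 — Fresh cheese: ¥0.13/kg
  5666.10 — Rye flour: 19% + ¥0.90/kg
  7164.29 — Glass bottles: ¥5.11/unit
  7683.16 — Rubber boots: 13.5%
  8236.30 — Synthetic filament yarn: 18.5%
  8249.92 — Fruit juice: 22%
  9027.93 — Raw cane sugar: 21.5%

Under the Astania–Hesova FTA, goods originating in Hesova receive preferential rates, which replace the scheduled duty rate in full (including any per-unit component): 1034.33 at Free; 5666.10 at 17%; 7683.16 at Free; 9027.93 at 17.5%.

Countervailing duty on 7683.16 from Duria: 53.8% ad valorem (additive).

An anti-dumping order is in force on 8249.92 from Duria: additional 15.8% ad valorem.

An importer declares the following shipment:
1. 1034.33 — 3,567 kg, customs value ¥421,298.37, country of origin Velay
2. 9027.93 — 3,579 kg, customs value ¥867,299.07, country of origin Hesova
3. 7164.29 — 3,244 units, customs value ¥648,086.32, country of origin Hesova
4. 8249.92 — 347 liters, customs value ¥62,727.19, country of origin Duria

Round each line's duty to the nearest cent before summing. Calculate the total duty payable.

Line 1 (1034.33, Velay, 3,567 kg, ¥421,298.37):
Base rate for 1034.33 is ¥0.13/kg.
1034.33 has an FTA preferential rate, but origin Velay is not Hesova; base rate stands.
Duty = 3,567 × ¥0.13 = ¥463.71.
Line 2 (9027.93, Hesova, 3,579 kg, ¥867,299.07):
Base rate for 9027.93 is 21.5%.
Origin Hesova qualifies under the Astania–Hesova agreement and 9027.93 is covered: preferential rate 17.5% applies instead.
Duty = ¥867,299.07 × 17.5% = ¥151,777.34.
Line 3 (7164.29, Hesova, 3,244 units, ¥648,086.32):
Base rate for 7164.29 is ¥5.11/unit.
Origin Hesova is the FTA partner but 7164.29 is not on the preference list; base rate stands.
Duty = 3,244 × ¥5.11 = ¥16,576.84.
Line 4 (8249.92, Duria, 347 liters, ¥62,727.19):
Base rate for 8249.92 is 22%.
Additional duty on 8249.92 from Duria: +15.8%. Applied ad valorem rate: 22% + 15.8% = 37.8%.
Duty = ¥62,727.19 × 37.8% = ¥23,710.88.
Total = ¥463.71 + ¥151,777.34 + ¥16,576.84 + ¥23,710.88 = ¥192,528.77.

¥192,528.77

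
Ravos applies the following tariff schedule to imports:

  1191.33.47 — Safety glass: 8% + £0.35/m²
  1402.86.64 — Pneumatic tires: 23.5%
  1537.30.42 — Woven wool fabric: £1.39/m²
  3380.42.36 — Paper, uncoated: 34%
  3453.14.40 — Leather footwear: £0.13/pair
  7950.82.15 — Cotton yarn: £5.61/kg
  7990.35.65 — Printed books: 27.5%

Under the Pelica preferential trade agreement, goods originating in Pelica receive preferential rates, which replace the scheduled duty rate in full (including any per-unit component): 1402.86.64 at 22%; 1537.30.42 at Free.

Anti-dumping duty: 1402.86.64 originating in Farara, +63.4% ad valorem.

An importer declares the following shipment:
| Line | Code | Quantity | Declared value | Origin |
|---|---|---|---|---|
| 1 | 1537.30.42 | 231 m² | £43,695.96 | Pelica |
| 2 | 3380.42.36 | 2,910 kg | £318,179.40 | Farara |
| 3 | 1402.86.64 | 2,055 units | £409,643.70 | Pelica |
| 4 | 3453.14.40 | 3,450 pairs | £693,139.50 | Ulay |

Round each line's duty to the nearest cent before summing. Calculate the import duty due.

Line 1 (1537.30.42, Pelica, 231 m², £43,695.96):
Base rate for 1537.30.42 is £1.39/m².
Origin Pelica qualifies under the Ravos–Pelica agreement and 1537.30.42 is covered: preferential rate Free applies instead.
Duty = £43,695.96 × 0% = £0.00.
Line 2 (3380.42.36, Farara, 2,910 kg, £318,179.40):
Base rate for 3380.42.36 is 34%.
Duty = £318,179.40 × 34% = £108,181.00.
Line 3 (1402.86.64, Pelica, 2,055 units, £409,643.70):
Base rate for 1402.86.64 is 23.5%.
Origin Pelica qualifies under the Ravos–Pelica agreement and 1402.86.64 is covered: preferential rate 22% applies instead.
The additional-duty order on 1402.86.64 targets Farara, not Pelica; it does not apply.
Duty = £409,643.70 × 22% = £90,121.61.
Line 4 (3453.14.40, Ulay, 3,450 pairs, £693,139.50):
Base rate for 3453.14.40 is £0.13/pair.
Duty = 3,450 × £0.13 = £448.50.
Total = £0.00 + £108,181.00 + £90,121.61 + £448.50 = £198,751.11.

£198,751.11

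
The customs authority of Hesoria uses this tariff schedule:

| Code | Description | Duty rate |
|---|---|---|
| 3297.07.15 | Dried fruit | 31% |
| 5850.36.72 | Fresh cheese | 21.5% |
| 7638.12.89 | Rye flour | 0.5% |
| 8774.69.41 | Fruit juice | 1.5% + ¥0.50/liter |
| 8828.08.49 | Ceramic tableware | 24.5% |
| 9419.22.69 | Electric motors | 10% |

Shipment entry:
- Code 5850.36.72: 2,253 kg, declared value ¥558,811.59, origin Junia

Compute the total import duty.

Line 1 (5850.36.72, Junia, 2,253 kg, ¥558,811.59):
Base rate for 5850.36.72 is 21.5%.
Duty = ¥558,811.59 × 21.5% = ¥120,144.49.

¥120,144.49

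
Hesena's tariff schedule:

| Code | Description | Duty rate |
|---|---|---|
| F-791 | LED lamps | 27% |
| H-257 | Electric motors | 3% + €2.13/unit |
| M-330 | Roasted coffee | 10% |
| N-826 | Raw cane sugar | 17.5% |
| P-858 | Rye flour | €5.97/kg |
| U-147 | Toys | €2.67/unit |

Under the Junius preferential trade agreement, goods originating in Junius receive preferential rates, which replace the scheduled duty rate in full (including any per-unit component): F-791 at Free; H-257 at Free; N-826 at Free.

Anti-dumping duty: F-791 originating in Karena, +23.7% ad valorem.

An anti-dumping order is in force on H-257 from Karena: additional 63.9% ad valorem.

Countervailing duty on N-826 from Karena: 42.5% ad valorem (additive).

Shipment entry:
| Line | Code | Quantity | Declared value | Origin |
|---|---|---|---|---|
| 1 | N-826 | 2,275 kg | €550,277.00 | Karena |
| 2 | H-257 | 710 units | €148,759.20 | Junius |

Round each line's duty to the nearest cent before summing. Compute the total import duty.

Line 1 (N-826, Karena, 2,275 kg, €550,277.00):
Base rate for N-826 is 17.5%.
N-826 has an FTA preferential rate, but origin Karena is not Junius; base rate stands.
Additional duty on N-826 from Karena: +42.5%. Applied ad valorem rate: 17.5% + 42.5% = 60%.
Duty = €550,277.00 × 60% = €330,166.20.
Line 2 (H-257, Junius, 710 units, €148,759.20):
Base rate for H-257 is 3% + €2.13/unit.
Origin Junius qualifies under the Hesena–Junius agreement and H-257 is covered: preferential rate Free applies instead.
The additional-duty order on H-257 targets Karena, not Junius; it does not apply.
Duty = €148,759.20 × 0% = €0.00.
Total = €330,166.20 + €0.00 = €330,166.20.

€330,166.20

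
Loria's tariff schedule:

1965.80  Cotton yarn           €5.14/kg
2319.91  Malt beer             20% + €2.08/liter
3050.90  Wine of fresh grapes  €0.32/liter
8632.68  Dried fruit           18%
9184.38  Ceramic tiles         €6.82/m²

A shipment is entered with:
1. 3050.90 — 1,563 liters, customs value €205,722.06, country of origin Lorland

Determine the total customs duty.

€500.16

Line 1 (3050.90, Lorland, 1,563 liters, €205,722.06):
Base rate for 3050.90 is €0.32/liter.
Duty = 1,563 × €0.32 = €500.16.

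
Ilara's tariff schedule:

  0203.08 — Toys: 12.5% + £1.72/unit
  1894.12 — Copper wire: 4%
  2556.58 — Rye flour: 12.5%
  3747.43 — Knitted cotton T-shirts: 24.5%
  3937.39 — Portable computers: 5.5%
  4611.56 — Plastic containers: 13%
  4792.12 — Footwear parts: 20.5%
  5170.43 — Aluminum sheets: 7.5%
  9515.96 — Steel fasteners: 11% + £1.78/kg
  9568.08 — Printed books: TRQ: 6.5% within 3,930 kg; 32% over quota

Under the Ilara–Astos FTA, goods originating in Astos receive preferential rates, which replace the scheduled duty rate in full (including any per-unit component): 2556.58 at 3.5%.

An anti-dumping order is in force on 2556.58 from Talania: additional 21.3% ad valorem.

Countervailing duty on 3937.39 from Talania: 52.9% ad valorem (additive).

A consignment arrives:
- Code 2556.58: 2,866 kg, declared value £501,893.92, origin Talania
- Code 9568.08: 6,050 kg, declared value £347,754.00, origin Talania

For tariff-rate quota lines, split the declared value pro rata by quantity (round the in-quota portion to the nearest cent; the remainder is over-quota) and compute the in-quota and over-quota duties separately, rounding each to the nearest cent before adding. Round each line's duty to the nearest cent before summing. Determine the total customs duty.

Line 1 (2556.58, Talania, 2,866 kg, £501,893.92):
Base rate for 2556.58 is 12.5%.
2556.58 has an FTA preferential rate, but origin Talania is not Astos; base rate stands.
Additional duty on 2556.58 from Talania: +21.3%. Applied ad valorem rate: 12.5% + 21.3% = 33.8%.
Duty = £501,893.92 × 33.8% = £169,640.14.
Line 2 (9568.08, Talania, 6,050 kg, £347,754.00):
Code 9568.08 is under a tariff-rate quota (threshold 3,930 kg). In-quota: 3,930 kg at 6.5%; over-quota: 2,120 kg at 32%.
Pro-rata value split: in-quota = £347,754.00 × 3,930/6,050 = £225,896.40; over-quota = £347,754.00 − £225,896.40 = £121,857.60.
In-quota duty = £225,896.40 × 6.5% = £14,683.27. Over-quota duty = £121,857.60 × 32% = £38,994.43.
Line duty = £14,683.27 + £38,994.43 = £53,677.70.
Total = £169,640.14 + £53,677.70 = £223,317.84.

£223,317.84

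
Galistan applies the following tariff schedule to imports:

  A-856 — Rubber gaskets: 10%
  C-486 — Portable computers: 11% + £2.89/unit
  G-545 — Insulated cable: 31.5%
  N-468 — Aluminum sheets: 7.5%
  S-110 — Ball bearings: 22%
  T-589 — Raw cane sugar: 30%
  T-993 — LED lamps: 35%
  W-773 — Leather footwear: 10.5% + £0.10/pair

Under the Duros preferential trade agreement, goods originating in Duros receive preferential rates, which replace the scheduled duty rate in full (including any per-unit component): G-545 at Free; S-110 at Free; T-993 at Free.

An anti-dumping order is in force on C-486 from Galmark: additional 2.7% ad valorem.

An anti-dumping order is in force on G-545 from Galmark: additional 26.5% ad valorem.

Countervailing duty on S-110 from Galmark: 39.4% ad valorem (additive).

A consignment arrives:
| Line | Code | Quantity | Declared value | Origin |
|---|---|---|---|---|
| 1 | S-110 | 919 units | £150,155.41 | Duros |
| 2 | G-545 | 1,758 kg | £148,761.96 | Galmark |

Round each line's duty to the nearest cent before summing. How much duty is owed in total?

£86,281.94

Line 1 (S-110, Duros, 919 units, £150,155.41):
Base rate for S-110 is 22%.
Origin Duros qualifies under the Galistan–Duros agreement and S-110 is covered: preferential rate Free applies instead.
The additional-duty order on S-110 targets Galmark, not Duros; it does not apply.
Duty = £150,155.41 × 0% = £0.00.
Line 2 (G-545, Galmark, 1,758 kg, £148,761.96):
Base rate for G-545 is 31.5%.
G-545 has an FTA preferential rate, but origin Galmark is not Duros; base rate stands.
Additional duty on G-545 from Galmark: +26.5%. Applied ad valorem rate: 31.5% + 26.5% = 58%.
Duty = £148,761.96 × 58% = £86,281.94.
Total = £0.00 + £86,281.94 = £86,281.94.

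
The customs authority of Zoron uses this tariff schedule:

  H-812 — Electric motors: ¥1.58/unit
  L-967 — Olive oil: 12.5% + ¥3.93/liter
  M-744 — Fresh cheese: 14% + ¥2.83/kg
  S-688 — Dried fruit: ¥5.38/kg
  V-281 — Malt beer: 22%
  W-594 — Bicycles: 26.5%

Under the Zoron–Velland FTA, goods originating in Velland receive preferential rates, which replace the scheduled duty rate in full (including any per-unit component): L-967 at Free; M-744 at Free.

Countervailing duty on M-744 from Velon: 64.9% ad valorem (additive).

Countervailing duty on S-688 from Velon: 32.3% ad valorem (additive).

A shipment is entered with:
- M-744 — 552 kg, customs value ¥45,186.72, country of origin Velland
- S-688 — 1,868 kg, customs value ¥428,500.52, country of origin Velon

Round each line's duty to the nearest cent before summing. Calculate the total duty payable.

Line 1 (M-744, Velland, 552 kg, ¥45,186.72):
Base rate for M-744 is 14% + ¥2.83/kg.
Origin Velland qualifies under the Zoron–Velland agreement and M-744 is covered: preferential rate Free applies instead.
The additional-duty order on M-744 targets Velon, not Velland; it does not apply.
Duty = ¥45,186.72 × 0% = ¥0.00.
Line 2 (S-688, Velon, 1,868 kg, ¥428,500.52):
Base rate for S-688 is ¥5.38/kg.
Additional duty on S-688 from Velon: +32.3% ad valorem. Applied ad valorem rate = 32.3%.
Duty = ¥428,500.52 × 32.3% + 1,868 × ¥5.38 = ¥148,455.51.
Total = ¥0.00 + ¥148,455.51 = ¥148,455.51.

¥148,455.51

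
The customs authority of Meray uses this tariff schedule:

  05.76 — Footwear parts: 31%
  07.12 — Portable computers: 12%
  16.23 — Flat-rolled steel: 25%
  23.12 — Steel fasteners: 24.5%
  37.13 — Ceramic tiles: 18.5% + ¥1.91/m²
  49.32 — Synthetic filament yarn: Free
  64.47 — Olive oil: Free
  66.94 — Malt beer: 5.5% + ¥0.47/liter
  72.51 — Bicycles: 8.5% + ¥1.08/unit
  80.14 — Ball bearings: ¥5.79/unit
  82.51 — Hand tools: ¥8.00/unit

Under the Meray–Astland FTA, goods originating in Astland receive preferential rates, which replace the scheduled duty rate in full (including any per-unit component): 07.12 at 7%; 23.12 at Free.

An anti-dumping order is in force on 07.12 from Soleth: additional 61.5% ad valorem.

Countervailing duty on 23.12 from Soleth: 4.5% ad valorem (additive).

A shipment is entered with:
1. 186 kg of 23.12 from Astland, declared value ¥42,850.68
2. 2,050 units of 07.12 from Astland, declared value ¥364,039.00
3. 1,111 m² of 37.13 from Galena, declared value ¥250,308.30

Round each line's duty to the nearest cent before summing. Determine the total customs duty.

¥73,911.78

Line 1 (23.12, Astland, 186 kg, ¥42,850.68):
Base rate for 23.12 is 24.5%.
Origin Astland qualifies under the Meray–Astland agreement and 23.12 is covered: preferential rate Free applies instead.
The additional-duty order on 23.12 targets Soleth, not Astland; it does not apply.
Duty = ¥42,850.68 × 0% = ¥0.00.
Line 2 (07.12, Astland, 2,050 units, ¥364,039.00):
Base rate for 07.12 is 12%.
Origin Astland qualifies under the Meray–Astland agreement and 07.12 is covered: preferential rate 7% applies instead.
The additional-duty order on 07.12 targets Soleth, not Astland; it does not apply.
Duty = ¥364,039.00 × 7% = ¥25,482.73.
Line 3 (37.13, Galena, 1,111 m², ¥250,308.30):
Base rate for 37.13 is 18.5% + ¥1.91/m².
Duty = ¥250,308.30 × 18.5% + 1,111 × ¥1.91 = ¥48,429.05.
Total = ¥0.00 + ¥25,482.73 + ¥48,429.05 = ¥73,911.78.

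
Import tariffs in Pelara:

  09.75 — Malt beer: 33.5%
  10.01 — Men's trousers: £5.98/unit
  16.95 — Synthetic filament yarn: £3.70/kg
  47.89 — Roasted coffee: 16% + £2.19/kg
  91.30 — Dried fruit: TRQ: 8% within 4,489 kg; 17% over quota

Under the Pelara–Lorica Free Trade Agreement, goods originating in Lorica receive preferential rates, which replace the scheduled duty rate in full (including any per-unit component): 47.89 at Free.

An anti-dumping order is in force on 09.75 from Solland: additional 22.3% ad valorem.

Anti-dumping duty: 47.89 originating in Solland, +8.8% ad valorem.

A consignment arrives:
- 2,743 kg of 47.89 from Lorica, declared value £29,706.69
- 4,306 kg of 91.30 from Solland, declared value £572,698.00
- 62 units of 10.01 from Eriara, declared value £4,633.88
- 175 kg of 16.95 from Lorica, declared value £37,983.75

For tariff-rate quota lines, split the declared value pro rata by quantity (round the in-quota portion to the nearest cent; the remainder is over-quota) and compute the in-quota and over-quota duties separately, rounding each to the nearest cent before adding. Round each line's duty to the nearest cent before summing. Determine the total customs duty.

Line 1 (47.89, Lorica, 2,743 kg, £29,706.69):
Base rate for 47.89 is 16% + £2.19/kg.
Origin Lorica qualifies under the Pelara–Lorica agreement and 47.89 is covered: preferential rate Free applies instead.
The additional-duty order on 47.89 targets Solland, not Lorica; it does not apply.
Duty = £29,706.69 × 0% = £0.00.
Line 2 (91.30, Solland, 4,306 kg, £572,698.00):
Code 91.30 is under a tariff-rate quota (threshold 4,489 kg). Quantity 4,306 kg is within the quota, so the in-quota rate 8% applies to the full value.
Duty = £572,698.00 × 8% = £45,815.84.
Line 3 (10.01, Eriara, 62 units, £4,633.88):
Base rate for 10.01 is £5.98/unit.
Duty = 62 × £5.98 = £370.76.
Line 4 (16.95, Lorica, 175 kg, £37,983.75):
Base rate for 16.95 is £3.70/kg.
Origin Lorica is the FTA partner but 16.95 is not on the preference list; base rate stands.
Duty = 175 × £3.70 = £647.50.
Total = £0.00 + £45,815.84 + £370.76 + £647.50 = £46,834.10.

£46,834.10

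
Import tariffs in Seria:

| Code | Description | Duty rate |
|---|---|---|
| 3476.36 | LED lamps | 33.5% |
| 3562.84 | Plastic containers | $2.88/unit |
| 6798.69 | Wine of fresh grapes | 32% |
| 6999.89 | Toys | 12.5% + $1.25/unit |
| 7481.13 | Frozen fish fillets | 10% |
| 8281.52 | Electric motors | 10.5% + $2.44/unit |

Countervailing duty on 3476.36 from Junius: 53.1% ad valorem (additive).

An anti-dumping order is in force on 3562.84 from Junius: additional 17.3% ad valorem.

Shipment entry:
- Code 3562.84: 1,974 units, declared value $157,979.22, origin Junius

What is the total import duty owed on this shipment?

$33,015.53

Line 1 (3562.84, Junius, 1,974 units, $157,979.22):
Base rate for 3562.84 is $2.88/unit.
Additional duty on 3562.84 from Junius: +17.3% ad valorem. Applied ad valorem rate = 17.3%.
Duty = $157,979.22 × 17.3% + 1,974 × $2.88 = $33,015.53.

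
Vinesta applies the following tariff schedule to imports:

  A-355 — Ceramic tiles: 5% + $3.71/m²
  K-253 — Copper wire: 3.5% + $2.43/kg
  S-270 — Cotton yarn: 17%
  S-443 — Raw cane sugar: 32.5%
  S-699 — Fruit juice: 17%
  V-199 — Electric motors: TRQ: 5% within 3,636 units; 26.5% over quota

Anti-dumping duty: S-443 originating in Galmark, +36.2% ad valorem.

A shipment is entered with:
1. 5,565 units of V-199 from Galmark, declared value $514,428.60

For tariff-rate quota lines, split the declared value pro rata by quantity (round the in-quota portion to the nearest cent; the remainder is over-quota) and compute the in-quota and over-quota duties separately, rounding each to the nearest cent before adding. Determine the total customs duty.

Line 1 (V-199, Galmark, 5,565 units, $514,428.60):
Code V-199 is under a tariff-rate quota (threshold 3,636 units). In-quota: 3,636 units at 5%; over-quota: 1,929 units at 26.5%.
Pro-rata value split: in-quota = $514,428.60 × 3,636/5,565 = $336,111.84; over-quota = $514,428.60 − $336,111.84 = $178,316.76.
In-quota duty = $336,111.84 × 5% = $16,805.59. Over-quota duty = $178,316.76 × 26.5% = $47,253.94.
Line duty = $16,805.59 + $47,253.94 = $64,059.53.

$64,059.53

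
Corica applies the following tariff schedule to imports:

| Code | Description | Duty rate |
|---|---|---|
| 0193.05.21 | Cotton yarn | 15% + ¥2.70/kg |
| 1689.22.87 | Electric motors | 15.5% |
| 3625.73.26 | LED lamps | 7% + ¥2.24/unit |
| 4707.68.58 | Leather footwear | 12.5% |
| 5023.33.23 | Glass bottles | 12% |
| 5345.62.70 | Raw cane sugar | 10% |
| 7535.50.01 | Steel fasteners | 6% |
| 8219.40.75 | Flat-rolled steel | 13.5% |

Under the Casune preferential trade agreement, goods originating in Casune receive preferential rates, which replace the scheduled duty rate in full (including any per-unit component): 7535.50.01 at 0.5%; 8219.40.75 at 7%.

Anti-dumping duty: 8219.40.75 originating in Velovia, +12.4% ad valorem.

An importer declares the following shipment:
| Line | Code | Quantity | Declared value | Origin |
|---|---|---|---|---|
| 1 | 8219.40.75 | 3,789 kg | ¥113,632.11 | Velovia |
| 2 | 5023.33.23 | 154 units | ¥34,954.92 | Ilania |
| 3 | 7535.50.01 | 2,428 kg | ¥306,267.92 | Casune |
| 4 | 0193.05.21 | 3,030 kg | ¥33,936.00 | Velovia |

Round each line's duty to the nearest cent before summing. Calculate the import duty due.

Line 1 (8219.40.75, Velovia, 3,789 kg, ¥113,632.11):
Base rate for 8219.40.75 is 13.5%.
8219.40.75 has an FTA preferential rate, but origin Velovia is not Casune; base rate stands.
Additional duty on 8219.40.75 from Velovia: +12.4%. Applied ad valorem rate: 13.5% + 12.4% = 25.9%.
Duty = ¥113,632.11 × 25.9% = ¥29,430.72.
Line 2 (5023.33.23, Ilania, 154 units, ¥34,954.92):
Base rate for 5023.33.23 is 12%.
Duty = ¥34,954.92 × 12% = ¥4,194.59.
Line 3 (7535.50.01, Casune, 2,428 kg, ¥306,267.92):
Base rate for 7535.50.01 is 6%.
Origin Casune qualifies under the Corica–Casune agreement and 7535.50.01 is covered: preferential rate 0.5% applies instead.
Duty = ¥306,267.92 × 0.5% = ¥1,531.34.
Line 4 (0193.05.21, Velovia, 3,030 kg, ¥33,936.00):
Base rate for 0193.05.21 is 15% + ¥2.70/kg.
Duty = ¥33,936.00 × 15% + 3,030 × ¥2.70 = ¥13,271.40.
Total = ¥29,430.72 + ¥4,194.59 + ¥1,531.34 + ¥13,271.40 = ¥48,428.05.

¥48,428.05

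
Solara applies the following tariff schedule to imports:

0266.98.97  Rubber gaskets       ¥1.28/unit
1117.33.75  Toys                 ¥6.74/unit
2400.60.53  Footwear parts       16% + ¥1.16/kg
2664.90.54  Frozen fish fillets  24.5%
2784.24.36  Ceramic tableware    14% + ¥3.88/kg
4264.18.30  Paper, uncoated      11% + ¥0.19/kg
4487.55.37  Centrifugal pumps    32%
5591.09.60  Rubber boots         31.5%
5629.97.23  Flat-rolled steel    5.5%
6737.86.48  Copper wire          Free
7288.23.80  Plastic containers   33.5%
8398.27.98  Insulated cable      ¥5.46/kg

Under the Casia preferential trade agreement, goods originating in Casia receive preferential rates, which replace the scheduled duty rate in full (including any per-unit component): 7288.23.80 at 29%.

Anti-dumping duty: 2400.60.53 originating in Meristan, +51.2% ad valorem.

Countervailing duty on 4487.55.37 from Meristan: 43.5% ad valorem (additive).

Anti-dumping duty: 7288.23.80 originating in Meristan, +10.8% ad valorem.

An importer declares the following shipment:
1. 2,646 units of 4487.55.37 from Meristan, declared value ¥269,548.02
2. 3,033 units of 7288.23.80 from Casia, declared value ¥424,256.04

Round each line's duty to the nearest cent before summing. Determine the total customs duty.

Line 1 (4487.55.37, Meristan, 2,646 units, ¥269,548.02):
Base rate for 4487.55.37 is 32%.
Additional duty on 4487.55.37 from Meristan: +43.5%. Applied ad valorem rate: 32% + 43.5% = 75.5%.
Duty = ¥269,548.02 × 75.5% = ¥203,508.76.
Line 2 (7288.23.80, Casia, 3,033 units, ¥424,256.04):
Base rate for 7288.23.80 is 33.5%.
Origin Casia qualifies under the Solara–Casia agreement and 7288.23.80 is covered: preferential rate 29% applies instead.
The additional-duty order on 7288.23.80 targets Meristan, not Casia; it does not apply.
Duty = ¥424,256.04 × 29% = ¥123,034.25.
Total = ¥203,508.76 + ¥123,034.25 = ¥326,543.01.

¥326,543.01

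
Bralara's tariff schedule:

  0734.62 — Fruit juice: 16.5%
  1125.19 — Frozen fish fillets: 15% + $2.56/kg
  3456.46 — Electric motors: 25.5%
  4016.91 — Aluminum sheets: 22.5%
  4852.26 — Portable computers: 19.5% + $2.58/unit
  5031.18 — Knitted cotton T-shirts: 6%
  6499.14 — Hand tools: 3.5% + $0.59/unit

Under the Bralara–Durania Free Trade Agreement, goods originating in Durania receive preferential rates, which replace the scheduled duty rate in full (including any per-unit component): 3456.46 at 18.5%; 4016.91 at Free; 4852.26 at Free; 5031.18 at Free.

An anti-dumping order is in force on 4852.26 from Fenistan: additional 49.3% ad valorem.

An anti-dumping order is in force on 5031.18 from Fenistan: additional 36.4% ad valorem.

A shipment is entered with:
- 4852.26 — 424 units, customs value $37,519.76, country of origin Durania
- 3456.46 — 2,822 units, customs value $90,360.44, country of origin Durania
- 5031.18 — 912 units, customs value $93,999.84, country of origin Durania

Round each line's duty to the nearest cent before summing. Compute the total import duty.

$16,716.68

Line 1 (4852.26, Durania, 424 units, $37,519.76):
Base rate for 4852.26 is 19.5% + $2.58/unit.
Origin Durania qualifies under the Bralara–Durania agreement and 4852.26 is covered: preferential rate Free applies instead.
The additional-duty order on 4852.26 targets Fenistan, not Durania; it does not apply.
Duty = $37,519.76 × 0% = $0.00.
Line 2 (3456.46, Durania, 2,822 units, $90,360.44):
Base rate for 3456.46 is 25.5%.
Origin Durania qualifies under the Bralara–Durania agreement and 3456.46 is covered: preferential rate 18.5% applies instead.
Duty = $90,360.44 × 18.5% = $16,716.68.
Line 3 (5031.18, Durania, 912 units, $93,999.84):
Base rate for 5031.18 is 6%.
Origin Durania qualifies under the Bralara–Durania agreement and 5031.18 is covered: preferential rate Free applies instead.
The additional-duty order on 5031.18 targets Fenistan, not Durania; it does not apply.
Duty = $93,999.84 × 0% = $0.00.
Total = $0.00 + $16,716.68 + $0.00 = $16,716.68.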